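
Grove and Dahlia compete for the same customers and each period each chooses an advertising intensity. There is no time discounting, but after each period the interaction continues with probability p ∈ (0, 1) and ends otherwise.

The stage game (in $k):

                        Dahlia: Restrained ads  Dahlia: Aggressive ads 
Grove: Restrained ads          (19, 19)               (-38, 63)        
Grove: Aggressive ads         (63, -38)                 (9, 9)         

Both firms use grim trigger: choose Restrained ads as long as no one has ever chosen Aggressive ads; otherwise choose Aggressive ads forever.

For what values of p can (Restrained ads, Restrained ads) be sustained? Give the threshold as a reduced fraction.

With no time discounting, the continuation probability p plays the role of the discount factor.
Grim-trigger IC: 19/(1−p) ≥ 63 + 9p/(1−p) ⇒ p ≥ (63−19)/(63−9) = 22/27.

22/27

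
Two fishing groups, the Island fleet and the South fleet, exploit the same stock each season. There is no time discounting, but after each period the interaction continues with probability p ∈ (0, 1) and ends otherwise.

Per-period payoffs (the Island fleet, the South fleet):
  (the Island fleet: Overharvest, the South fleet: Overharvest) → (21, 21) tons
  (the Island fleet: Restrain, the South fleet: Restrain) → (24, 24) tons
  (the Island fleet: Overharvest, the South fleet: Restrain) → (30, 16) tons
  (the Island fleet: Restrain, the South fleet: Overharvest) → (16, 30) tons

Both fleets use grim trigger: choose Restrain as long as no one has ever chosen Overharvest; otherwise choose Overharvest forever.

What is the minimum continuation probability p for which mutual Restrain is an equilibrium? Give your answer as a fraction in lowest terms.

2/3

Expected cooperation value is 24 + p·24 + p²·24 + … = 24/(1−p); deviation gives 30 + p·21/(1−p).
24 ≥ 30(1−p) + 21p ⇒ 9p ≥ 6 ⇒ p ≥ 6/9 = 2/3.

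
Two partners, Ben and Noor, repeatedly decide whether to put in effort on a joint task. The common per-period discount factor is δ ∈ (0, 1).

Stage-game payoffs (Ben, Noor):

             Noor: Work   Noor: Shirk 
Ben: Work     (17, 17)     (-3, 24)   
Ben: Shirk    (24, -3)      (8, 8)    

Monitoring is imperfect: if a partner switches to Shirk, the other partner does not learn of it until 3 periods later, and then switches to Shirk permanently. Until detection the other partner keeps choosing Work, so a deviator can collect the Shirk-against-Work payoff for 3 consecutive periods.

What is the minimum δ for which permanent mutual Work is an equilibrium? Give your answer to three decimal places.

0.759

The best deviation is to choose Shirk for all 3 undetected periods, earning 24 each, then 8 forever once detected.
Deviation value: 24(1−δ^3)/(1−δ) + 8δ^3/(1−δ); cooperation value: 17/(1−δ).
IC: 17 ≥ 24(1−δ^3) + 8δ^3 = 24 − 16δ^3.
So δ^3 ≥ 7/16, giving δ ≥ (7/16)^(1/3) ≈ 0.759.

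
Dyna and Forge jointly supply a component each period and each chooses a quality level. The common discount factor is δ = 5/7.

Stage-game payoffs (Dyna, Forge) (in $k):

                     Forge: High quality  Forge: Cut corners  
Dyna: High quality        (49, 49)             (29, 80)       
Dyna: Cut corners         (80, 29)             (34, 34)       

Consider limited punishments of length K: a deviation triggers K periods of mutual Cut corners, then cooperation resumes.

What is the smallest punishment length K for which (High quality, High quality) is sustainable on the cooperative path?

6

Need Σ_{k=1}^{K} δ^k ≥ (80−49)/(49−34) = 2.0667 at δ = 5/7.
At K = 5 the sum is 2.0352 < 2.0667; at K = 6 it is 2.1680 ≥ 2.0667.
So the minimum punishment length is K = 6.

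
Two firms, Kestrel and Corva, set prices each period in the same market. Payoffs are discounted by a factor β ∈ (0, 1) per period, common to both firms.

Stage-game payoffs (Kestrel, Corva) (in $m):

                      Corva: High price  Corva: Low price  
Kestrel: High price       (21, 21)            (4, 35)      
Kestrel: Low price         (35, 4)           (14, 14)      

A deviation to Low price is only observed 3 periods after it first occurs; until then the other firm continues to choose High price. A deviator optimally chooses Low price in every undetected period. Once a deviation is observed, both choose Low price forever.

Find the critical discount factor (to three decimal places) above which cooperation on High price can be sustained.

0.874

A deviator earns 35 for 3 periods, then 14 forever; cooperating earns 21 forever. Multiplying the IC by (1−β):
21 ≥ 35(1−β^3) + 14β^3, so 21·β^3 ≥ 14 and β^3 ≥ 2/3.
β ≥ (2/3)^(1/3) ≈ 0.874.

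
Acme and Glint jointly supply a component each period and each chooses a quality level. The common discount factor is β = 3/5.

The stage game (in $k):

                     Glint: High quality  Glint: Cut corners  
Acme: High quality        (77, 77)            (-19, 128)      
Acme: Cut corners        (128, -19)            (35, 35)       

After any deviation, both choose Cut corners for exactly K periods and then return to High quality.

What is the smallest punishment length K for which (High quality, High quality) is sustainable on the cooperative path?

4

No profitable deviation requires (77−35)(β+…+β^K) ≥ 128−77, i.e. β+…+β^K ≥ 17/14 ≈ 1.2143.
With β = 3/5, the partial sums are K=1: 0.6000, K=2: 0.9600, K=3: 1.1760, K=4: 1.3056.
K = 4 is the first length at which the sum reaches 1.2143.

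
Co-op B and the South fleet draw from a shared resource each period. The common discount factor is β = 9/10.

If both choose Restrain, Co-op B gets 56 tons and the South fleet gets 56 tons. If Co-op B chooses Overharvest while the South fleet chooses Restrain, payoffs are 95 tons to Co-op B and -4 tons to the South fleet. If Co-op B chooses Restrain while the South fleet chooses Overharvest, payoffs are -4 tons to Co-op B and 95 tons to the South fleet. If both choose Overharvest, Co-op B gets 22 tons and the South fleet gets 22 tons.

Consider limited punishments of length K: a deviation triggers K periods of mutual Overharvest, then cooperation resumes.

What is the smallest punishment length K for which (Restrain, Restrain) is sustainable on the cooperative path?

2

IC: β(1−β^K)/(1−β) ≥ (95−56)/(56−22) = 39/34.
With β = 9/10: need 1 − β^K ≥ 39/34·(1−9/10)/(9/10), i.e. β^K ≤ 0.8725.
Since (9/10)^1 = 0.9000 and (9/10)^2 = 0.8100, the smallest such K is 2.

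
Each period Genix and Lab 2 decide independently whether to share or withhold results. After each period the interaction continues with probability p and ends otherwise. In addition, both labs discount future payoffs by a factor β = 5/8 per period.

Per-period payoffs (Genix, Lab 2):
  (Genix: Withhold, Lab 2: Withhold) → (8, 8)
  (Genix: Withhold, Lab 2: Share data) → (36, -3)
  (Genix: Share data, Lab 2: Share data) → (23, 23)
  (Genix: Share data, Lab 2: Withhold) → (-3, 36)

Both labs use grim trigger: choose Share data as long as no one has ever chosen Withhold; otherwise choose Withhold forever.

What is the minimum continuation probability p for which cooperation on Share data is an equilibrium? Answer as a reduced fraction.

Expected continuation weight on next period's payoff is β·p = 5/8·p, which plays the role of the discount factor.
Cooperation requires 5/8·p ≥ (36−23)/(36−8) = 13/28, hence p ≥ 26/35.

26/35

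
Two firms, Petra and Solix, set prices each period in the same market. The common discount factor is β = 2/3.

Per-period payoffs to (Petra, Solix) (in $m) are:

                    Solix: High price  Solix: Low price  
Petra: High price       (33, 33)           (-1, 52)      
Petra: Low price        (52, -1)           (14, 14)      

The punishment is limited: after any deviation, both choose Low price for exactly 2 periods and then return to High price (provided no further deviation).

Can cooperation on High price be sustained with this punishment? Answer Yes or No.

A one-shot deviation gives 52 now, then 14 for 2 periods, then back to 33.
Gain from deviating: (52−33) today; loss: (33−14) in each of the next 2 periods.
No-deviation condition: (33−14)(β+…+β^2) ≥ 52−33, i.e. β+…+β^2 ≥ 1.
At β = 2/3: β+…+β^2 = 1.1111 ≥ 1.0000.
So cooperation is sustainable.

Yes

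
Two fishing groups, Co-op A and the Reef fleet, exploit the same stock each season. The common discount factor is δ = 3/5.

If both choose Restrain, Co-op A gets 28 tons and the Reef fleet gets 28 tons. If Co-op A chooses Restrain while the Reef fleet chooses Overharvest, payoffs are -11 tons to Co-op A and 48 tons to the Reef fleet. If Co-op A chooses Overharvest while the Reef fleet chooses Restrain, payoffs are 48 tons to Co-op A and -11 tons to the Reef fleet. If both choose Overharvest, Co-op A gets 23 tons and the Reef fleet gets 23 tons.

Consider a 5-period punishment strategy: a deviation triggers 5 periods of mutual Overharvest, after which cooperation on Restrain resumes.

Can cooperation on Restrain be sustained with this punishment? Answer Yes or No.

No

A one-shot deviation gives 48 now, then 23 for 5 periods, then back to 28.
Gain from deviating: (48−28) today; loss: (28−23) in each of the next 5 periods.
No-deviation condition: (28−23)(δ+…+δ^5) ≥ 48−28, i.e. δ+…+δ^5 ≥ 4.
At δ = 3/5: δ+…+δ^5 = 1.3834 < 4.0000.
So cooperation is not sustainable.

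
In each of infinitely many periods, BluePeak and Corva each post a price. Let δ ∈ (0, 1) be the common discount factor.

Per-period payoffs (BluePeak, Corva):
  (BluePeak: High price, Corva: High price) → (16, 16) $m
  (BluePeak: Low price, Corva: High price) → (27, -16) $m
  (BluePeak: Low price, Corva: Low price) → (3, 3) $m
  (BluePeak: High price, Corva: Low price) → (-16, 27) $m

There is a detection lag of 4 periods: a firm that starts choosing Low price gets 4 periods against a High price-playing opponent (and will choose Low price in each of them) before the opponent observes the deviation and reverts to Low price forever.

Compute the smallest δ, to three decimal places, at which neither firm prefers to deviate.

A deviator earns 27 for 4 periods, then 3 forever; cooperating earns 16 forever. Multiplying the IC by (1−δ):
16 ≥ 27(1−δ^4) + 3δ^4, so 24·δ^4 ≥ 11 and δ^4 ≥ 11/24.
δ ≥ (11/24)^(1/4) ≈ 0.823.

0.823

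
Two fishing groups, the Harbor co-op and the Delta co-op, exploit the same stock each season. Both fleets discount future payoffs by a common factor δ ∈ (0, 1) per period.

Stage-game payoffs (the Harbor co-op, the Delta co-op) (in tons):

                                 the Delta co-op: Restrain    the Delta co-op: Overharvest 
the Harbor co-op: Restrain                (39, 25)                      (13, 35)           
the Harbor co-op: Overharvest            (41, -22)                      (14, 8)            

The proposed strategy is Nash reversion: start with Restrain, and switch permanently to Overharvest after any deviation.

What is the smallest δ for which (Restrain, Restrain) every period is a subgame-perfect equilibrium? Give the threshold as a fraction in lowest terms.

For the Harbor co-op: deviation gain 41−39 = 2, per-period punishment loss 39−14 = 25. IC gives δ ≥ 2/27.
For the Delta co-op: gain 10, loss 17 per period, so δ ≥ 10/27.
The tighter constraint is the Delta co-op's, so cooperation needs δ ≥ 10/27.

10/27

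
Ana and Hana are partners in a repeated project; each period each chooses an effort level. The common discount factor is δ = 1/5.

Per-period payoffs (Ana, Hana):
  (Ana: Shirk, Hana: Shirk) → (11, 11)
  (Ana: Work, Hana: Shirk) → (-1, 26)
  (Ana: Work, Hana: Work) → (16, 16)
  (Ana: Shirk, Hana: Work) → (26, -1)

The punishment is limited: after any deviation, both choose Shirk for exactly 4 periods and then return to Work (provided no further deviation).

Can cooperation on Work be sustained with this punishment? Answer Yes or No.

IC: δ+…+δ^4 ≥ (26−16)/(16−11) = 2.
At δ = 1/5: partial sum = 0.2496 < 2.0000. Cooperation not sustainable.

No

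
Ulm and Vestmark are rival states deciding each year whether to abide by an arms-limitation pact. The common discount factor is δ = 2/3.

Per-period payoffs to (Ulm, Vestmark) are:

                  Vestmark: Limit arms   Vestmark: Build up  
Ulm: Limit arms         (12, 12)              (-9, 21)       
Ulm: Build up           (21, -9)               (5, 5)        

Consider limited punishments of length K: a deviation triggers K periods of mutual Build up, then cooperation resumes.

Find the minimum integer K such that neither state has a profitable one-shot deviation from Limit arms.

Need Σ_{k=1}^{K} δ^k ≥ (21−12)/(12−5) = 1.2857 at δ = 2/3.
At K = 2 the sum is 1.1111 < 1.2857; at K = 3 it is 1.4074 ≥ 1.2857.
So the minimum punishment length is K = 3.

3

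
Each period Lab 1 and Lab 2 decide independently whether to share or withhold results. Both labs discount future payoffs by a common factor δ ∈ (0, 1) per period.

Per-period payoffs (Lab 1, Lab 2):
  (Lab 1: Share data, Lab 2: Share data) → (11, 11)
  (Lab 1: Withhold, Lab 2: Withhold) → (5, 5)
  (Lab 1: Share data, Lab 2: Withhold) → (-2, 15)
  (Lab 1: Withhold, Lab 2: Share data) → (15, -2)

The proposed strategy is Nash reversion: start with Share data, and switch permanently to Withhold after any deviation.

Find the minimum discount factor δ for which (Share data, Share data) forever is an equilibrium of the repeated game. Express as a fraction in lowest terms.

2/5

Under grim trigger the critical discount factor is (T−C)/(T−P) with T = 15, C = 11, P = 5.
δ* = (15−11)/(15−5) = 4/10 = 2/5.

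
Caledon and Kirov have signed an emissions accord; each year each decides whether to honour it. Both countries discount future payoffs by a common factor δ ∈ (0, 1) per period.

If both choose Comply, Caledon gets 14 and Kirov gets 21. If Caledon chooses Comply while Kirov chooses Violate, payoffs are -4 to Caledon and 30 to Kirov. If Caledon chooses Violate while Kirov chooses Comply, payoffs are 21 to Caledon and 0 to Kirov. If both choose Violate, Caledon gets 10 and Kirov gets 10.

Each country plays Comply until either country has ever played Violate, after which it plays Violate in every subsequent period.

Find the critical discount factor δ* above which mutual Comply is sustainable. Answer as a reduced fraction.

For Caledon: deviation gain 21−14 = 7, per-period punishment loss 14−10 = 4. IC gives δ ≥ 7/11.
For Kirov: gain 9, loss 11 per period, so δ ≥ 9/20.
The tighter constraint is Caledon's, so cooperation needs δ ≥ 7/11.

7/11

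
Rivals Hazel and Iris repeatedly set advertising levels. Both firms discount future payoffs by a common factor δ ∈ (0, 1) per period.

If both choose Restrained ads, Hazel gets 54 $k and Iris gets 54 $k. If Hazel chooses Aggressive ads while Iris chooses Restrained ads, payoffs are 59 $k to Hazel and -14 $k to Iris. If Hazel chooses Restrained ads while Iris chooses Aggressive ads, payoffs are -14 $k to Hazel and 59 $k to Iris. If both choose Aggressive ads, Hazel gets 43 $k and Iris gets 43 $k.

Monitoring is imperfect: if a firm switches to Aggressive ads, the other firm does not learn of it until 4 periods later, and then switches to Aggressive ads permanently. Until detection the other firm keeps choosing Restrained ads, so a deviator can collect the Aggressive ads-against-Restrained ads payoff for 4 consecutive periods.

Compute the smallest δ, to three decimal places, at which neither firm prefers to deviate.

0.748

The best deviation is to choose Aggressive ads for all 4 undetected periods, earning 59 each, then 43 forever once detected.
Deviation value: 59(1−δ^4)/(1−δ) + 43δ^4/(1−δ); cooperation value: 54/(1−δ).
IC: 54 ≥ 59(1−δ^4) + 43δ^4 = 59 − 16δ^4.
So δ^4 ≥ 5/16, giving δ ≥ (5/16)^(1/4) ≈ 0.748.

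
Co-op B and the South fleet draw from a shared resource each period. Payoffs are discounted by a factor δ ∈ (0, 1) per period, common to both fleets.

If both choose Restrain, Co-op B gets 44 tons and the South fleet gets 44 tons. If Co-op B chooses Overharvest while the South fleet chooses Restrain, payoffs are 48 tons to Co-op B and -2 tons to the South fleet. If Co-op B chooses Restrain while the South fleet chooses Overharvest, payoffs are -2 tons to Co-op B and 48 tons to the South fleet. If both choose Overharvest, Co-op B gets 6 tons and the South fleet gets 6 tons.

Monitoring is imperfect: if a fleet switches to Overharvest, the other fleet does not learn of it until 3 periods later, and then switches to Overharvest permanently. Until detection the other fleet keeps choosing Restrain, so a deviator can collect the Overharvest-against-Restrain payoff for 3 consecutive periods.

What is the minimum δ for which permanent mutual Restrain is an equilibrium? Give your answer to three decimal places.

A deviator earns 48 for 3 periods, then 6 forever; cooperating earns 44 forever. Multiplying the IC by (1−δ):
44 ≥ 48(1−δ^3) + 6δ^3, so 42·δ^3 ≥ 4 and δ^3 ≥ 2/21.
δ ≥ (2/21)^(1/3) ≈ 0.457.

0.457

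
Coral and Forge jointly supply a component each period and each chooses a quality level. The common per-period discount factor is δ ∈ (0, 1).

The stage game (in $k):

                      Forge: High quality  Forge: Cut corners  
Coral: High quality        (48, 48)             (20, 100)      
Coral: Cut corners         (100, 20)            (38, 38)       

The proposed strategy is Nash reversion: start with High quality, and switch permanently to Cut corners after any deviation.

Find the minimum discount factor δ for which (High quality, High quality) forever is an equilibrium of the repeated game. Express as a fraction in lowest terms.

Under grim trigger the critical discount factor is (T−C)/(T−P) with T = 100, C = 48, P = 38.
δ* = (100−48)/(100−38) = 52/62 = 26/31.

26/31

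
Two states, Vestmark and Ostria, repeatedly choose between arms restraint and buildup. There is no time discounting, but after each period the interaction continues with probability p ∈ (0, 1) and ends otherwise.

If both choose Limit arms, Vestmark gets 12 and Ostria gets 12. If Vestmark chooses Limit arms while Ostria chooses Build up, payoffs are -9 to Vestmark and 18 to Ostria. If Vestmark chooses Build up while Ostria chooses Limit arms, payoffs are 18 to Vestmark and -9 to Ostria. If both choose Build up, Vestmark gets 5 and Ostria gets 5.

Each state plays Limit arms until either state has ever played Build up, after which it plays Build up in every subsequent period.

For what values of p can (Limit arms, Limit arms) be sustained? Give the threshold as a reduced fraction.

With no time discounting, the continuation probability p plays the role of the discount factor.
Grim-trigger IC: 12/(1−p) ≥ 18 + 5p/(1−p) ⇒ p ≥ (18−12)/(18−5) = 6/13.

6/13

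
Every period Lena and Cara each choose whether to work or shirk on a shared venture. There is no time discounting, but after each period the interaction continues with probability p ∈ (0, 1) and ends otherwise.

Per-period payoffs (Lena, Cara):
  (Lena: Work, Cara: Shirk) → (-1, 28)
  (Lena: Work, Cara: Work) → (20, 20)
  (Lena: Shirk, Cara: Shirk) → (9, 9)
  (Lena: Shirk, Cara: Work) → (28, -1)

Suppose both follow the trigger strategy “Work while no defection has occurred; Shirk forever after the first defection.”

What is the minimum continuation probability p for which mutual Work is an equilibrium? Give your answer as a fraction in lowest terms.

8/19

Expected cooperation value is 20 + p·20 + p²·20 + … = 20/(1−p); deviation gives 28 + p·9/(1−p).
20 ≥ 28(1−p) + 9p ⇒ 19p ≥ 8 ⇒ p ≥ 8/19.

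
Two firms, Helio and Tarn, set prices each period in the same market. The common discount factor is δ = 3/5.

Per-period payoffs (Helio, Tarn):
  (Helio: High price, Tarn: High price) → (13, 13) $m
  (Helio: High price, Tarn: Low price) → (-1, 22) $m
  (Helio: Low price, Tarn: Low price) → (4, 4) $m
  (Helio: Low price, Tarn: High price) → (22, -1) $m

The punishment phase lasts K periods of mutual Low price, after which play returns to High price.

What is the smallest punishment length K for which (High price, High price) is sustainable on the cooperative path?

3

IC: δ(1−δ^K)/(1−δ) ≥ (22−13)/(13−4) = 1.
With δ = 3/5: need 1 − δ^K ≥ 1·(1−3/5)/(3/5), i.e. δ^K ≤ 0.3333.
Since (3/5)^2 = 0.3600 and (3/5)^3 = 0.2160, the smallest such K is 3.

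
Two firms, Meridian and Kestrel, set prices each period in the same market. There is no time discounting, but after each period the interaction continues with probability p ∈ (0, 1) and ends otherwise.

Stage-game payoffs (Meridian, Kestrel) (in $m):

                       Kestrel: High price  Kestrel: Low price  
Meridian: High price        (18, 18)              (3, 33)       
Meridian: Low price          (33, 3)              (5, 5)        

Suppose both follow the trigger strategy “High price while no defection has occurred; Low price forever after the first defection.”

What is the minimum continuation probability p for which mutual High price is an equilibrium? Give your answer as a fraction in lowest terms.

Expected cooperation value is 18 + p·18 + p²·18 + … = 18/(1−p); deviation gives 33 + p·5/(1−p).
18 ≥ 33(1−p) + 5p ⇒ 28p ≥ 15 ⇒ p ≥ 15/28.

15/28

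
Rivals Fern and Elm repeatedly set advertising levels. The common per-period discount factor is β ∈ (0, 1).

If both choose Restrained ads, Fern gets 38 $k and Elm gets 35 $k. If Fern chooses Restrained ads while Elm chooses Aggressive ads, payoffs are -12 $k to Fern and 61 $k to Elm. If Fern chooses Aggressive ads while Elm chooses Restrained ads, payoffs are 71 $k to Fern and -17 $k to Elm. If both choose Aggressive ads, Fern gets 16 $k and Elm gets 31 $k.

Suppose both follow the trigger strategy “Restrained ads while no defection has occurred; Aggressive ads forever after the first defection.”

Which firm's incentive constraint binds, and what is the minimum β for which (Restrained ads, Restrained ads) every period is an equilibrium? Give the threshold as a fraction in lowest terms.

For Fern: deviation gain 71−38 = 33, per-period punishment loss 38−16 = 22. IC gives β ≥ 33/55 = 3/5.
For Elm: gain 26, loss 4 per period, so β ≥ 26/30 = 13/15.
The tighter constraint is Elm's, so cooperation needs β ≥ 13/15.

Elm; β ≥ 13/15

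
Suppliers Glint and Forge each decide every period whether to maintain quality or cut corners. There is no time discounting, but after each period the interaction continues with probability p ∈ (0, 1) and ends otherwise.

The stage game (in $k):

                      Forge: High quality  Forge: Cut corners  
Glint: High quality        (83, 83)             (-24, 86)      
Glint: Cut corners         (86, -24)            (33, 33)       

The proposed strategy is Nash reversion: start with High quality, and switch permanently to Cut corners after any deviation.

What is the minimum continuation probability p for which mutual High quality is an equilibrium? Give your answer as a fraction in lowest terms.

3/53

Expected cooperation value is 83 + p·83 + p²·83 + … = 83/(1−p); deviation gives 86 + p·33/(1−p).
83 ≥ 86(1−p) + 33p ⇒ 53p ≥ 3 ⇒ p ≥ 3/53.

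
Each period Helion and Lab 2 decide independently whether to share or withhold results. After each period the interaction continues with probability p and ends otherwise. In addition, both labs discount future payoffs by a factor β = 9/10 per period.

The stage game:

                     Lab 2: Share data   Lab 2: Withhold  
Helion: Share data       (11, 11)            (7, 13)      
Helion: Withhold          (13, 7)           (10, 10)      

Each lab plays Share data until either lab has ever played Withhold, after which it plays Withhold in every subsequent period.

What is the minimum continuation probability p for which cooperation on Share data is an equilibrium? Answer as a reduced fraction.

20/27

With continuation probability p and discount β, the effective per-period discount factor is βp.
Grim-trigger IC: βp ≥ (13−11)/(13−10) = 2/3.
So p ≥ (2/3)/(9/10) = 20/27.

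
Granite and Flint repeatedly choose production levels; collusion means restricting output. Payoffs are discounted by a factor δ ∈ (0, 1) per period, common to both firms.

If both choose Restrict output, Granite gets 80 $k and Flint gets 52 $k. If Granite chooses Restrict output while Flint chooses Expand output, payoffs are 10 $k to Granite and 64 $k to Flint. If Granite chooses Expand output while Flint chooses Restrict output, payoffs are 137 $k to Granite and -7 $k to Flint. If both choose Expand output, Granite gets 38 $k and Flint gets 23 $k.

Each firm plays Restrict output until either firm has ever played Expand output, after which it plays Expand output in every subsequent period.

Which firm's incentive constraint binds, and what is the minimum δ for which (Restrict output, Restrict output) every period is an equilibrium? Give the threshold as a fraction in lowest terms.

Granite; δ ≥ 19/33

Granite's threshold: (137−80)/(137−38) = 19/33.
Flint's threshold: (64−52)/(64−23) = 12/41.
19/33 > 12/41, so Granite binds and δ* = 19/33.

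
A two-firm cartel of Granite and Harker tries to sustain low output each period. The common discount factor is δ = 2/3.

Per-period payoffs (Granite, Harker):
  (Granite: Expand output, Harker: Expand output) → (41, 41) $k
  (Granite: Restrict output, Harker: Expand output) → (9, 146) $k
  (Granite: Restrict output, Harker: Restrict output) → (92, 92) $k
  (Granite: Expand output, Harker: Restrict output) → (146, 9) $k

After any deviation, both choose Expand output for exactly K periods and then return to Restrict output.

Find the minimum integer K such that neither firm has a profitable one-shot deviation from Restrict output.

Need Σ_{k=1}^{K} δ^k ≥ (146−92)/(92−41) = 1.0588 at δ = 2/3.
At K = 1 the sum is 0.6667 < 1.0588; at K = 2 it is 1.1111 ≥ 1.0588.
So the minimum punishment length is K = 2.

2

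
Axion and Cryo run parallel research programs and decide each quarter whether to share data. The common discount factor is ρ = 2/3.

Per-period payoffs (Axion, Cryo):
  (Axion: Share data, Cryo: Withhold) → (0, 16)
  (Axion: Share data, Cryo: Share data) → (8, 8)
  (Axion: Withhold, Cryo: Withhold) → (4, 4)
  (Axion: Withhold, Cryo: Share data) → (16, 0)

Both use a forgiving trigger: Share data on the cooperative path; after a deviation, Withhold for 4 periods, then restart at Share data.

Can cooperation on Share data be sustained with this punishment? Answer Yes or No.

Comparing payoff streams over the 5 periods until play realigns: cooperate → 8(1+ρ+…+ρ^4); deviate → 16 + 4(ρ+…+ρ^4).
Cooperation is sustained iff (8−4)(ρ+…+ρ^4) ≥ 16−8.
ρ+…+ρ^4 = 2/3·(1−(2/3)^4)/(1−2/3) = 1.6049, and (16−8)/(8−4) = 2.0000.
1.6049 < 2.0000, so cooperation is not sustainable.

No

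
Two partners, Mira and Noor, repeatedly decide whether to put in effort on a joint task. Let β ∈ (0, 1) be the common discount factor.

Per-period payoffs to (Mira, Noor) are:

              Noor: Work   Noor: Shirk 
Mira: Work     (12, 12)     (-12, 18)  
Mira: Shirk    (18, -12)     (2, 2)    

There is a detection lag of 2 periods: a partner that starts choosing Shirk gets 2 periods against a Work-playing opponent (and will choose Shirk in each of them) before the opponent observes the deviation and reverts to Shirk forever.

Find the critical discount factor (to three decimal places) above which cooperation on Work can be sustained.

Deviating for the 2 undetected periods gains 18−12 = 6 per period over cooperation, then loses 12−2 = 10 per period forever once punishment starts.
Gain: 6(1 + β + … + β^1); loss: 10·β^2/(1−β).
No profitable deviation ⇔ 6(1−β^2) ≤ 10·β^2, i.e. β^2 ≥ 6/(6+10) = 3/8.
Hence β ≥ (3/8)^(1/2) ≈ 0.612.

0.612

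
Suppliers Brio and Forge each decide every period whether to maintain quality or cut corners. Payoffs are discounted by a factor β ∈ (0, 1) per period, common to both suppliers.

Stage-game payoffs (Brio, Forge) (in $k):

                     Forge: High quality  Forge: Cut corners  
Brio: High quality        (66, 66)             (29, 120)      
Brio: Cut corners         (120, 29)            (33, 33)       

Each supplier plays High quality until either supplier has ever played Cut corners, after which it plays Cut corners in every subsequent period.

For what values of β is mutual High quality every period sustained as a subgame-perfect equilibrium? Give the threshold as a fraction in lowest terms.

18/29

66/(1−β) ≥ 120 + 33β/(1−β)
66 ≥ 120 − 87β
β ≥ 54/87 = 18/29.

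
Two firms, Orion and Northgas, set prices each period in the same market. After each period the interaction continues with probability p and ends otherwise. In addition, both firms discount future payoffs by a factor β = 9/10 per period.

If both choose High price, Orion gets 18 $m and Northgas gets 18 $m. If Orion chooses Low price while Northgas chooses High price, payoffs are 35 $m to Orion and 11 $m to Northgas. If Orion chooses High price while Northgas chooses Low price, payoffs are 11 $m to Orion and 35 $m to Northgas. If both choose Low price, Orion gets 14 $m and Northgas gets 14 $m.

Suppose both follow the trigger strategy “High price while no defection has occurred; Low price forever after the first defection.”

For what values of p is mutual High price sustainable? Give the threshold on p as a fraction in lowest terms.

With continuation probability p and discount β, the effective per-period discount factor is βp.
Grim-trigger IC: βp ≥ (35−18)/(35−14) = 17/21.
So p ≥ (17/21)/(9/10) = 170/189.

170/189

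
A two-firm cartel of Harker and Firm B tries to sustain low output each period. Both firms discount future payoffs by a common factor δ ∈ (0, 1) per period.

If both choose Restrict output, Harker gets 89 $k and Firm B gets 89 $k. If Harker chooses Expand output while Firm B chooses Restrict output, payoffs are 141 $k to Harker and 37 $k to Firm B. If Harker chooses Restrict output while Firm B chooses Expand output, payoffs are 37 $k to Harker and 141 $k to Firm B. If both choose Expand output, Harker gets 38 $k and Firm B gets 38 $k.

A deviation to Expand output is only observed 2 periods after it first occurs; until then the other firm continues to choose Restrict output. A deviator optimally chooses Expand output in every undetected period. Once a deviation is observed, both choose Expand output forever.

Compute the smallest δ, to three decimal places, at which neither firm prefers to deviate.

0.711

A deviator earns 141 for 2 periods, then 38 forever; cooperating earns 89 forever. Multiplying the IC by (1−δ):
89 ≥ 141(1−δ^2) + 38δ^2, so 103·δ^2 ≥ 52 and δ^2 ≥ 52/103.
δ ≥ (52/103)^(1/2) ≈ 0.711.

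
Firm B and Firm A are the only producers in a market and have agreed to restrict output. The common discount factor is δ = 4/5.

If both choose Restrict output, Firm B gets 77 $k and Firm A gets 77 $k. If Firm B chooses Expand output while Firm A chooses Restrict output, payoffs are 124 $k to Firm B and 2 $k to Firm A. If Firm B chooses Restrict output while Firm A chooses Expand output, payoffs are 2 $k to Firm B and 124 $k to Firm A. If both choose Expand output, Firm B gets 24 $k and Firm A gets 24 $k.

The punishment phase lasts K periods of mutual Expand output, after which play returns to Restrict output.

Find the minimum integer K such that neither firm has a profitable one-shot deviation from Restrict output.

2

No profitable deviation requires (77−24)(δ+…+δ^K) ≥ 124−77, i.e. δ+…+δ^K ≥ 47/53 ≈ 0.8868.
With δ = 4/5, the partial sums are K=1: 0.8000, K=2: 1.4400.
K = 2 is the first length at which the sum reaches 0.8868.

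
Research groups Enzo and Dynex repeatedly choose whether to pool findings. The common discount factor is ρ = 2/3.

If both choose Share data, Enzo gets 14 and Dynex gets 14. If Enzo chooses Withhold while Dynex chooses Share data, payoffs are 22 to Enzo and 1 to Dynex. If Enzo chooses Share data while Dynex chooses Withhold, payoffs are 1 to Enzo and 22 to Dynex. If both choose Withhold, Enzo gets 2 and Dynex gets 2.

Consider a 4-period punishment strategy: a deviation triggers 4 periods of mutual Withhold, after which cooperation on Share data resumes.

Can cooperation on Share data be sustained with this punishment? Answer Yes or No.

A one-shot deviation gives 22 now, then 2 for 4 periods, then back to 14.
Gain from deviating: (22−14) today; loss: (14−2) in each of the next 4 periods.
No-deviation condition: (14−2)(ρ+…+ρ^4) ≥ 22−14, i.e. ρ+…+ρ^4 ≥ 2/3.
At ρ = 2/3: ρ+…+ρ^4 = 1.6049 ≥ 0.6667.
So cooperation is sustainable.

Yes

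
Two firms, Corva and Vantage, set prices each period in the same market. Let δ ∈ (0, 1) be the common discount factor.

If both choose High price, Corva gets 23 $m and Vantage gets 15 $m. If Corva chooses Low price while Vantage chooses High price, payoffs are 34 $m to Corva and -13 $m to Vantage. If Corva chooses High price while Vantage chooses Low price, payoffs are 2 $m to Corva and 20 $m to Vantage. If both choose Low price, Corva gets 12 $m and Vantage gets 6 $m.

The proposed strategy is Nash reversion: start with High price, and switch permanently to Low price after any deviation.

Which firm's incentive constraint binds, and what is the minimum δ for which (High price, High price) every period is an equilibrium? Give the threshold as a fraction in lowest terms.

Corva; δ ≥ 1/2

Corva's threshold: (34−23)/(34−12) = 1/2.
Vantage's threshold: (20−15)/(20−6) = 5/14.
1/2 > 5/14, so Corva binds and δ* = 1/2.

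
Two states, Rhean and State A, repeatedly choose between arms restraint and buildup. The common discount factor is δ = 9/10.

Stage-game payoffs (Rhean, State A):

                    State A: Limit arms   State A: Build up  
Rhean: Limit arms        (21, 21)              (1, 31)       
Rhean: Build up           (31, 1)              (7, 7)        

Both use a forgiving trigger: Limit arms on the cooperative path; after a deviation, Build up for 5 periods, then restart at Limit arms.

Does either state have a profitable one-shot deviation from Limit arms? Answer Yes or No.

IC: δ+…+δ^5 ≥ (31−21)/(21−7) = 5/7.
At δ = 9/10: partial sum = 3.6856 ≥ 0.7143. Cooperation sustainable.

No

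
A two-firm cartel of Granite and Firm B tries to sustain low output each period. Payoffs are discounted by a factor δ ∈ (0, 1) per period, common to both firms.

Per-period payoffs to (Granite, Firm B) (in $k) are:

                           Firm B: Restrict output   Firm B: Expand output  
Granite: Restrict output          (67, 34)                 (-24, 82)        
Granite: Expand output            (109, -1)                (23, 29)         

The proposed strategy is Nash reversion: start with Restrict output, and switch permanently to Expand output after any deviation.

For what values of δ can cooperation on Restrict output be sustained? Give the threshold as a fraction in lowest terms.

48/53

For Granite: deviation gain 109−67 = 42, per-period punishment loss 67−23 = 44. IC gives δ ≥ 42/86 = 21/43.
For Firm B: gain 48, loss 5 per period, so δ ≥ 48/53.
The tighter constraint is Firm B's, so cooperation needs δ ≥ 48/53.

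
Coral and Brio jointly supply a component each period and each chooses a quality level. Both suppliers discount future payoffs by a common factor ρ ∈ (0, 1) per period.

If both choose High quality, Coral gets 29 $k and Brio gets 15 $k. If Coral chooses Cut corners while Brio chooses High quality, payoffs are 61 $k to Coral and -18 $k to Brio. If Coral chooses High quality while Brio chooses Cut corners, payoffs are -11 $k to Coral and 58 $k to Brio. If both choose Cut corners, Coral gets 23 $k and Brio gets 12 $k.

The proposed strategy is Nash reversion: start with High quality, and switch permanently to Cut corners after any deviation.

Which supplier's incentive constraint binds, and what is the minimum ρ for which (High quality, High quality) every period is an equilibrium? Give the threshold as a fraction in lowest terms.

For Coral: deviation gain 61−29 = 32, per-period punishment loss 29−23 = 6. IC gives ρ ≥ 32/38 = 16/19.
For Brio: gain 43, loss 3 per period, so ρ ≥ 43/46.
The tighter constraint is Brio's, so cooperation needs ρ ≥ 43/46.

Brio; ρ ≥ 43/46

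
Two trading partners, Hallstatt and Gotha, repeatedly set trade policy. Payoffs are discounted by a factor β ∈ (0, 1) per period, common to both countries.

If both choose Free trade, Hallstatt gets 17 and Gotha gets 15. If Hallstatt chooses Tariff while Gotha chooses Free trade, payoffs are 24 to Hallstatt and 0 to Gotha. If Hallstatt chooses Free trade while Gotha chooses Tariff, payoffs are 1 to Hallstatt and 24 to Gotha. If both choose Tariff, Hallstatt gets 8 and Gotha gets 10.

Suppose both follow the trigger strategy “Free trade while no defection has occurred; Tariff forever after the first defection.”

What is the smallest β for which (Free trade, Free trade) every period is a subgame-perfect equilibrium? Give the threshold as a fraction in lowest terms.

9/14

For Hallstatt: deviation gain 24−17 = 7, per-period punishment loss 17−8 = 9. IC gives β ≥ 7/16.
For Gotha: gain 9, loss 5 per period, so β ≥ 9/14.
The tighter constraint is Gotha's, so cooperation needs β ≥ 9/14.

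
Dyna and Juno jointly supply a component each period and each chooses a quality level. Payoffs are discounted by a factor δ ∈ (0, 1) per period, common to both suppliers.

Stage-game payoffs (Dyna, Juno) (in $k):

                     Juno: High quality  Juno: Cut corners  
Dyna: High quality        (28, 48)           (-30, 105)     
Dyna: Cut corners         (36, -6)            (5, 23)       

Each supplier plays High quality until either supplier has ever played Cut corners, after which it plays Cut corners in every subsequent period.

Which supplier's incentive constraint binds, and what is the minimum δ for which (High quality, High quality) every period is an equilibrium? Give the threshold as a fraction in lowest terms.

Juno; δ ≥ 57/82

Dyna: cooperation gives 28 each period; deviation gives 36 once then 5 forever.
  28/(1−δ) ≥ 36 + 5δ/(1−δ) ⇒ δ ≥ 8/31.
Juno: cooperation gives 48 each period; deviation gives 105 once then 23 forever.
  δ ≥ 57/82.
Both must hold, so the binding constraint is Juno's: δ ≥ 57/82.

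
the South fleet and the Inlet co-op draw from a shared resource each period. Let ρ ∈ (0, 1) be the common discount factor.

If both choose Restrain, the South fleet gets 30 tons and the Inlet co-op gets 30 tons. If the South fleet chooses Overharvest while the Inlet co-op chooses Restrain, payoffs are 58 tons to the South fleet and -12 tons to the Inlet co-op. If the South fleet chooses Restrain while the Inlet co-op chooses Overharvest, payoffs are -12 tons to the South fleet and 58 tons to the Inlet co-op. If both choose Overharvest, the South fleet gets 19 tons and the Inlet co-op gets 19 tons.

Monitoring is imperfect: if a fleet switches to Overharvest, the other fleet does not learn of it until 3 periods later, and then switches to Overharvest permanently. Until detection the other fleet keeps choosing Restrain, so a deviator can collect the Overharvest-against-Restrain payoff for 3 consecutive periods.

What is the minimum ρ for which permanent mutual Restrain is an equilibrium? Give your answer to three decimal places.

A deviator earns 58 for 3 periods, then 19 forever; cooperating earns 30 forever. Multiplying the IC by (1−ρ):
30 ≥ 58(1−ρ^3) + 19ρ^3, so 39·ρ^3 ≥ 28 and ρ^3 ≥ 28/39.
ρ ≥ (28/39)^(1/3) ≈ 0.895.

0.895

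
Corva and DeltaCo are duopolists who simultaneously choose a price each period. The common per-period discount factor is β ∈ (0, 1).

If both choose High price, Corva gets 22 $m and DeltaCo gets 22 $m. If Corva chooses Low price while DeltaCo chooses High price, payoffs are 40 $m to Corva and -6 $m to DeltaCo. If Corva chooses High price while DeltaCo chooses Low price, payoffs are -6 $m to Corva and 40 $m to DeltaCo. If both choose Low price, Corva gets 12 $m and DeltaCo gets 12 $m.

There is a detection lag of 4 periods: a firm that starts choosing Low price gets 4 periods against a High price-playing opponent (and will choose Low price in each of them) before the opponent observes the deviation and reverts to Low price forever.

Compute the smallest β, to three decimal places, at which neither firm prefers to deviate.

A deviator earns 40 for 4 periods, then 12 forever; cooperating earns 22 forever. Multiplying the IC by (1−β):
22 ≥ 40(1−β^4) + 12β^4, so 28·β^4 ≥ 18 and β^4 ≥ 9/14.
β ≥ (9/14)^(1/4) ≈ 0.895.

0.895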